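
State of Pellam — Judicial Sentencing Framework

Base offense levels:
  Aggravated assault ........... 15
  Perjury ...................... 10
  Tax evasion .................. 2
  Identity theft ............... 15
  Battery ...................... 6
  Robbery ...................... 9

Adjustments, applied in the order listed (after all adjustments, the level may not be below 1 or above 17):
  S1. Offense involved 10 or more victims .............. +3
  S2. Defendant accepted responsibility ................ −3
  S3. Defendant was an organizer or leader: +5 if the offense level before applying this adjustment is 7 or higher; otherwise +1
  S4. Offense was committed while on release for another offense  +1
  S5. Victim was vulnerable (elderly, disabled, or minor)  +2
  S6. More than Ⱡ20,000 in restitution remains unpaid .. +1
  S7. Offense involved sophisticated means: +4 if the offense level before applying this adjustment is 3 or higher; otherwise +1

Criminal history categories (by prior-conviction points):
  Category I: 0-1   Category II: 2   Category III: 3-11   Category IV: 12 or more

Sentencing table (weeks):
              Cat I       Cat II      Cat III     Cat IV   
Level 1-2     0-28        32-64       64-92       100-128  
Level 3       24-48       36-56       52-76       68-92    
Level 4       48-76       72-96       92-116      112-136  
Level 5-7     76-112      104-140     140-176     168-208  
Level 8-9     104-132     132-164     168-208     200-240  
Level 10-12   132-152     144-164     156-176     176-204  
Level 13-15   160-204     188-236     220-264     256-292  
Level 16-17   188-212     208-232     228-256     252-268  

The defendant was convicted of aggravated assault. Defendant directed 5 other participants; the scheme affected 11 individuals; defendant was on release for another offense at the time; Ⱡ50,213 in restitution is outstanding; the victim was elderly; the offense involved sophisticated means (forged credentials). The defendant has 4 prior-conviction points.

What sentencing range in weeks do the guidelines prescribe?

Base offense level for aggravated assault: 15.
S1 applies: 15 + 3 = 18.
S3 applies (level before this adjustment is 18 ≥ 7, so +5): 18 + 5 = 23.
S4 applies: 23 + 1 = 24.
S5 applies: 24 + 2 = 26.
S6 applies: 26 + 1 = 27.
S7 applies (level before this adjustment is 27 ≥ 3, so +4): 27 + 4 = 31.
Level 31 exceeds the maximum of 17; capped at 17.
Final offense level: 17.
Criminal history: 4 prior points → Category III (3-11).
Level 17 falls in the 16-17 band.
Grid: Level 16-17 × Category III = 228-256 weeks.

228-256 weeks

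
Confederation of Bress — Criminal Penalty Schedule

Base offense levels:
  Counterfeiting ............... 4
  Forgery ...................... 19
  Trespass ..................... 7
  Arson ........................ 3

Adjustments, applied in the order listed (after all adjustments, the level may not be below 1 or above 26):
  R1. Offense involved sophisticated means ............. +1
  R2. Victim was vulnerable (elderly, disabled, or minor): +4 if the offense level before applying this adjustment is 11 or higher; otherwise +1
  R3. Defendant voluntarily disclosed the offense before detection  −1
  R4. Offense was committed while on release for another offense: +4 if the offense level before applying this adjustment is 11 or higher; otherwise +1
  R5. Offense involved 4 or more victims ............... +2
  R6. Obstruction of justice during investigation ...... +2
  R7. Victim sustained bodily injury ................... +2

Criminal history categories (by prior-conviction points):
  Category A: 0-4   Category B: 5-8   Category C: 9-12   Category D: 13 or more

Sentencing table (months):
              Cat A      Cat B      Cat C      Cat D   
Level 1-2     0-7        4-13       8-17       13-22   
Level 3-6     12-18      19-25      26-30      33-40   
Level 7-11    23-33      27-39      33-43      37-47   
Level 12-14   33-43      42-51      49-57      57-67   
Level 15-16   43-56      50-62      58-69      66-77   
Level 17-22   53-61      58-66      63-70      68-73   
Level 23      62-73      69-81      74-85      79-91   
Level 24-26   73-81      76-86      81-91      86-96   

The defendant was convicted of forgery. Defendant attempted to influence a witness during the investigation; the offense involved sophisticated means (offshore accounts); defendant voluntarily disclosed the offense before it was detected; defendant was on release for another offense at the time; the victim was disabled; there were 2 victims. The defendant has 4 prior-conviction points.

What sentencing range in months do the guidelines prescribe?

73-81 months

Base offense level for forgery: 19.
R1 applies: 19 + 1 = 20.
R2 applies (level before this adjustment is 20 ≥ 11, so +4): 20 + 4 = 24.
R3 applies: 24 − 1 = 23.
R4 applies (level before this adjustment is 23 ≥ 11, so +4): 23 + 4 = 27.
R6 applies: 27 + 2 = 29.
Level 29 exceeds the maximum of 26; capped at 26.
Final offense level: 26.
Criminal history: 4 prior points → Category A (0-4).
Level 26 falls in the 24-26 band.
Grid: Level 24-26 × Category A = 73-81 months.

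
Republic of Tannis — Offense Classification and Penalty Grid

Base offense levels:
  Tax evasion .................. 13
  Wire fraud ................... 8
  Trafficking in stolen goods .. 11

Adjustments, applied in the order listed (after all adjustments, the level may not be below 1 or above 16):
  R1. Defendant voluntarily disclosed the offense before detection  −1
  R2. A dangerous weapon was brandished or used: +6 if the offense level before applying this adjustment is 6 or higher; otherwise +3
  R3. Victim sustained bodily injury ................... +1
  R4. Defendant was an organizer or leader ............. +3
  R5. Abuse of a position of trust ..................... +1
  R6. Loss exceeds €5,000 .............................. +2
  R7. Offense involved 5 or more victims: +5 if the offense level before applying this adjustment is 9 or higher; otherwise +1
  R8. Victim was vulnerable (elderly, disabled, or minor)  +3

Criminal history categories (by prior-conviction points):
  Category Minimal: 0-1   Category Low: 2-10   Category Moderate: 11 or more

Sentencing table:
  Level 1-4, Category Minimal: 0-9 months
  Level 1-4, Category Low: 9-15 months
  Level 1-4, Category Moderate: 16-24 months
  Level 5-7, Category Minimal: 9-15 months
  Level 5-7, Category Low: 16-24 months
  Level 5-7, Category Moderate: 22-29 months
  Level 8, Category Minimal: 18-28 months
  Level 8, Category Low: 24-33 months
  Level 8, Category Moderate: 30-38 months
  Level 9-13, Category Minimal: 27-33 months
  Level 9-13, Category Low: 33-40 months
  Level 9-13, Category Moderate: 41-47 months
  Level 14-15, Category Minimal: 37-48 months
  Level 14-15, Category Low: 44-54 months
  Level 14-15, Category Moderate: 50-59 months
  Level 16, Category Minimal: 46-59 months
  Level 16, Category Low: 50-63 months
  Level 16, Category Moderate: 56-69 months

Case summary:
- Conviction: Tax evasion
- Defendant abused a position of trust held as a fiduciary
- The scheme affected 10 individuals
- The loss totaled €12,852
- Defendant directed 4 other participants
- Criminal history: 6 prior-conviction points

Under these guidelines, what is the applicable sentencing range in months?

Base offense level for tax evasion: 13.
R1 does not apply.
R2 does not apply.
R4 applies: 13 + 3 = 16.
R5 applies: 16 + 1 = 17.
R6 applies: 17 + 2 = 19.
R7 applies (level before this adjustment is 19 ≥ 9, so +5): 19 + 5 = 24.
Level 24 exceeds the maximum of 16; capped at 16.
Final offense level: 16.
Criminal history: 6 prior points → Category Low (2-10).
Level 16 falls in the 16 band.
Grid: Level 16 × Category Low = 50-63 months.

50-63 months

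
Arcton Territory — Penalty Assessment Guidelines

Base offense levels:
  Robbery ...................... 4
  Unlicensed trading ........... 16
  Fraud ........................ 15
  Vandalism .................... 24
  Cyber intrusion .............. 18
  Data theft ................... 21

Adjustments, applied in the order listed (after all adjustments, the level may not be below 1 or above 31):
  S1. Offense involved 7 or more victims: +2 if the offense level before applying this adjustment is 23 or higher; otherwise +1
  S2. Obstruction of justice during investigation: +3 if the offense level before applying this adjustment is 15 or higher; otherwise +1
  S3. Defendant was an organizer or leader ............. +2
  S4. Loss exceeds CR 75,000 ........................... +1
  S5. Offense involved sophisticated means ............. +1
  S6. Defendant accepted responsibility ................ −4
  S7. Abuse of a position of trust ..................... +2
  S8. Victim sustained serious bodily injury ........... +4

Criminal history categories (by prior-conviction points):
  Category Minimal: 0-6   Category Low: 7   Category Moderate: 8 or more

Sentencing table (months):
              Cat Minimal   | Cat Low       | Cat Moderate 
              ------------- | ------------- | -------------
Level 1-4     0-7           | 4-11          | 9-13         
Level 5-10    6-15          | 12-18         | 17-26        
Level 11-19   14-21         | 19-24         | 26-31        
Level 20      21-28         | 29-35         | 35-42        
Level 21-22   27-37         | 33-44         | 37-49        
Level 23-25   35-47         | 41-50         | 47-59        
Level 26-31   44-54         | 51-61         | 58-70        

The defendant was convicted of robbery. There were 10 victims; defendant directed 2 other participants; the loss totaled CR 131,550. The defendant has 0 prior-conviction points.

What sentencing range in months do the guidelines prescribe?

6-15 months

Base offense level for robbery: 4.
S1 applies (level before this adjustment is 4 < 23, so +1): 4 + 1 = 5.
S2 does not apply.
S3 applies: 5 + 2 = 7.
S4 applies: 7 + 1 = 8.
S7 does not apply.
Final offense level: 8.
Criminal history: 0 prior points → Category Minimal (0-6).
Level 8 falls in the 5-10 band.
Grid: Level 5-10 × Category Minimal = 6-15 months.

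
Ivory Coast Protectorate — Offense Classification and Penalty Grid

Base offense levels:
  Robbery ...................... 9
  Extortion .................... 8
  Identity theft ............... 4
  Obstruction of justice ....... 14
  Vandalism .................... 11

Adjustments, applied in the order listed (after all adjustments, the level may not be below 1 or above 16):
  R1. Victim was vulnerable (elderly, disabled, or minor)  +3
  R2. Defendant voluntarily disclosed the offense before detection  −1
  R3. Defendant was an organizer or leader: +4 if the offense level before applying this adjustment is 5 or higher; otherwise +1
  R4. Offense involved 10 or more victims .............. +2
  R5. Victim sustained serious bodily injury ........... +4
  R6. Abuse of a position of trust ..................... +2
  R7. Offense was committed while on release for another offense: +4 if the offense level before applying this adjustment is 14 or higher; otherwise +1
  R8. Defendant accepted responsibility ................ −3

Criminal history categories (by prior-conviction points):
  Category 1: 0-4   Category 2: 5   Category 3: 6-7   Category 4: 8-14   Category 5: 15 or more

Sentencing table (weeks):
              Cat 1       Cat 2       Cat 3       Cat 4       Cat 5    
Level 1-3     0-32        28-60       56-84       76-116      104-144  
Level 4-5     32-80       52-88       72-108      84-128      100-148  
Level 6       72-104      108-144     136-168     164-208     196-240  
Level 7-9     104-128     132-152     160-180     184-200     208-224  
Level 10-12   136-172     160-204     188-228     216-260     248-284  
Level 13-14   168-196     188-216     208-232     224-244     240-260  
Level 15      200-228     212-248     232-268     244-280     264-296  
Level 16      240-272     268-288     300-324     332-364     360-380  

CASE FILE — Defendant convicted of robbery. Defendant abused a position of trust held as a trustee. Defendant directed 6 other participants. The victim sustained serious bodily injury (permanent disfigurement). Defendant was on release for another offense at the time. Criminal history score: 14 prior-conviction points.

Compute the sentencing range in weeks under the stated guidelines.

332-364 weeks

Base offense level for robbery: 9.
R1 does not apply.
R2 does not apply.
R3 applies (level before this adjustment is 9 ≥ 5, so +4): 9 + 4 = 13.
R4 does not apply.
R5 applies: 13 + 4 = 17.
R6 applies: 17 + 2 = 19.
R7 applies (level before this adjustment is 19 ≥ 14, so +4): 19 + 4 = 23.
R8 does not apply.
Level 23 exceeds the maximum of 16; capped at 16.
Final offense level: 16.
Criminal history: 14 prior points → Category 4 (8-14).
Level 16 falls in the 16 band.
Grid: Level 16 × Category 4 = 332-364 weeks.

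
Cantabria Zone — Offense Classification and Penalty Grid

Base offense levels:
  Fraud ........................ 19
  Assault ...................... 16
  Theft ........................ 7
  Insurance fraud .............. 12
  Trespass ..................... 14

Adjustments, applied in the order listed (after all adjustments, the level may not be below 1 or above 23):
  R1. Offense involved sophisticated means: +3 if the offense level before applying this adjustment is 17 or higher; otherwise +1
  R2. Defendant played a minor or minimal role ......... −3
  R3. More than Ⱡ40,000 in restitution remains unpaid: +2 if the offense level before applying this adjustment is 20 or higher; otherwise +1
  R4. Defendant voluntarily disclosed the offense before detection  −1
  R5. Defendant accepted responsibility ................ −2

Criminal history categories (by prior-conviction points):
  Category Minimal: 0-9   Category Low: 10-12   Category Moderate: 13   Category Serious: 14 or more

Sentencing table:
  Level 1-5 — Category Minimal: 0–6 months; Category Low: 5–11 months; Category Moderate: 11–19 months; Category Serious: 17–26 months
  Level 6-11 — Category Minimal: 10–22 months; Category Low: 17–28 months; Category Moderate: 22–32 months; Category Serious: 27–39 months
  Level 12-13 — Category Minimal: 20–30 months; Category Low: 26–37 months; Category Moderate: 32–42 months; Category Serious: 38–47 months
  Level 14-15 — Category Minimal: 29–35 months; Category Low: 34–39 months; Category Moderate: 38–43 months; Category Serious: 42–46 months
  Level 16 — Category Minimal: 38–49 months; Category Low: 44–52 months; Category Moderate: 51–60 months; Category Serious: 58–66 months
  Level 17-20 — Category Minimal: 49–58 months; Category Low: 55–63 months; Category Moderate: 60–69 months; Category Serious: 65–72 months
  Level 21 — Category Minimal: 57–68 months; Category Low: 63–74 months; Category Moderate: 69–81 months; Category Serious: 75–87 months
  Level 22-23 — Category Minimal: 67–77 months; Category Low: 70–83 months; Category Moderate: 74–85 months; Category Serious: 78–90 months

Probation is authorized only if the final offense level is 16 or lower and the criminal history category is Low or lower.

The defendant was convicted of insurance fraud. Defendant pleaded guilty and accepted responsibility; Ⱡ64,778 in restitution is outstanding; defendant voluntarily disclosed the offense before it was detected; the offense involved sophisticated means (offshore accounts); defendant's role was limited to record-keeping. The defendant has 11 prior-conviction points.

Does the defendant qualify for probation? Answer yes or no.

Base offense level for insurance fraud: 12.
R1 applies (level before this adjustment is 12 < 17, so +1): 12 + 1 = 13.
R2 applies: 13 − 3 = 10.
R3 applies (level before this adjustment is 10 < 20, so +1): 10 + 1 = 11.
R4 applies: 11 − 1 = 10.
R5 applies: 10 − 2 = 8.
Final offense level: 8.
Criminal history: 11 prior points → Category Low (10-12).
Level 8 falls in the 6-11 band.
Grid: Level 6-11 × Category Low = 17-28 months.
Probation check: level 8 ≤ 16 and category Low ≤ Low → eligible.

Yes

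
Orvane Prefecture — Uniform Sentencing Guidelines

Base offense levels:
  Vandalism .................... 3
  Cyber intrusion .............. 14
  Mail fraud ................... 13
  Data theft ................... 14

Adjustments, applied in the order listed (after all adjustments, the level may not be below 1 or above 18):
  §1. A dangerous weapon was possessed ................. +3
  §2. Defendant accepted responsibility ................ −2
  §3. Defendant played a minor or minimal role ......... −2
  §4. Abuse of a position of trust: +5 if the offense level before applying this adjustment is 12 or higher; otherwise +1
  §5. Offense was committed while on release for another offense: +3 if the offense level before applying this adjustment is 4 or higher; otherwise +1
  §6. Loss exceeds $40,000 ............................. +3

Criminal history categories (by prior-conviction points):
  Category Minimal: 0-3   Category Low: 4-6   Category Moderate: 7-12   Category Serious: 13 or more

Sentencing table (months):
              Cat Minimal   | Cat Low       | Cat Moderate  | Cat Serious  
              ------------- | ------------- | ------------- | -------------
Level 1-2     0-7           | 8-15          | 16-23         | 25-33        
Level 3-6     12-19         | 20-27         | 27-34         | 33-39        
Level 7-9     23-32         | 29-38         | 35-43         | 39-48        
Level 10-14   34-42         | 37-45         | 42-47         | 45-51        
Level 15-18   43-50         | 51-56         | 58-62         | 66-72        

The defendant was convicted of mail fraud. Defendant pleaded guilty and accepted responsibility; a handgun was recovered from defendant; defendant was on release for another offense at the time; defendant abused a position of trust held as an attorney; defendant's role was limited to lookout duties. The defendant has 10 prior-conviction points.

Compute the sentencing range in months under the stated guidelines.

Base offense level for mail fraud: 13.
§1 applies: 13 + 3 = 16.
§2 applies: 16 − 2 = 14.
§3 applies: 14 − 2 = 12.
§4 applies (level before this adjustment is 12 ≥ 12, so +5): 12 + 5 = 17.
§5 applies (level before this adjustment is 17 ≥ 4, so +3): 17 + 3 = 20.
Level 20 exceeds the maximum of 18; capped at 18.
Final offense level: 18.
Criminal history: 10 prior points → Category Moderate (7-12).
Level 18 falls in the 15-18 band.
Grid: Level 15-18 × Category Moderate = 58-62 months.

58-62 months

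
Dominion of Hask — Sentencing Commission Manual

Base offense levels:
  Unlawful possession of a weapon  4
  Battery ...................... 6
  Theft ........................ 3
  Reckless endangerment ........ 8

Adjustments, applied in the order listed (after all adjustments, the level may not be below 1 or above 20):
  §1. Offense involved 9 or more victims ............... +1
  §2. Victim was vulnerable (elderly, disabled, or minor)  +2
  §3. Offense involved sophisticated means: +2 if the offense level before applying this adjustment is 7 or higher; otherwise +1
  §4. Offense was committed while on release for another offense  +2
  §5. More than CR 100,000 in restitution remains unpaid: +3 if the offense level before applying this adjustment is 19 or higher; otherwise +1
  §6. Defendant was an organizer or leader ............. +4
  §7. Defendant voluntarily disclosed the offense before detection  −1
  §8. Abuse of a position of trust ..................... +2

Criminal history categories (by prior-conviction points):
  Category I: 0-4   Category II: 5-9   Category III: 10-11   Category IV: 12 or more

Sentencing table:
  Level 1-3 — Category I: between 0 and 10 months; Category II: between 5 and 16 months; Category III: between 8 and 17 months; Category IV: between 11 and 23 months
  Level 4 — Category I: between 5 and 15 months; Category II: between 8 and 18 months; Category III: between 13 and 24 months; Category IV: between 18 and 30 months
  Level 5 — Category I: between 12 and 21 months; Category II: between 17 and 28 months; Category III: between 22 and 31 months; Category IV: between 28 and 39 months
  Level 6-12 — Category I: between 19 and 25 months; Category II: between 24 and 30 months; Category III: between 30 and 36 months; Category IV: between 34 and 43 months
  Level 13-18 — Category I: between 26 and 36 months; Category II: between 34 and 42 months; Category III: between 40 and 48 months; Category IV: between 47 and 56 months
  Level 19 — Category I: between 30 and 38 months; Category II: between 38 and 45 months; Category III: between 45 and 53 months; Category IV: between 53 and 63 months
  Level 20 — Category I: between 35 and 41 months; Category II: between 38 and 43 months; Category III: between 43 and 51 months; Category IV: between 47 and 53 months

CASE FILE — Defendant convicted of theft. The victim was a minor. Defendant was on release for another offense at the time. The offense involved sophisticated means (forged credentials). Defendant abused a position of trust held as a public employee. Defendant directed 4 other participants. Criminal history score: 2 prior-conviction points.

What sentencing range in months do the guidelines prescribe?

Base offense level for theft: 3.
§2 applies: 3 + 2 = 5.
§3 applies (level before this adjustment is 5 < 7, so +1): 5 + 1 = 6.
§4 applies: 6 + 2 = 8.
§5 does not apply.
§6 applies: 8 + 4 = 12.
§8 applies: 12 + 2 = 14.
Final offense level: 14.
Criminal history: 2 prior points → Category I (0-4).
Level 14 falls in the 13-18 band.
Grid: Level 13-18 × Category I = 26-36 months.

26-36 months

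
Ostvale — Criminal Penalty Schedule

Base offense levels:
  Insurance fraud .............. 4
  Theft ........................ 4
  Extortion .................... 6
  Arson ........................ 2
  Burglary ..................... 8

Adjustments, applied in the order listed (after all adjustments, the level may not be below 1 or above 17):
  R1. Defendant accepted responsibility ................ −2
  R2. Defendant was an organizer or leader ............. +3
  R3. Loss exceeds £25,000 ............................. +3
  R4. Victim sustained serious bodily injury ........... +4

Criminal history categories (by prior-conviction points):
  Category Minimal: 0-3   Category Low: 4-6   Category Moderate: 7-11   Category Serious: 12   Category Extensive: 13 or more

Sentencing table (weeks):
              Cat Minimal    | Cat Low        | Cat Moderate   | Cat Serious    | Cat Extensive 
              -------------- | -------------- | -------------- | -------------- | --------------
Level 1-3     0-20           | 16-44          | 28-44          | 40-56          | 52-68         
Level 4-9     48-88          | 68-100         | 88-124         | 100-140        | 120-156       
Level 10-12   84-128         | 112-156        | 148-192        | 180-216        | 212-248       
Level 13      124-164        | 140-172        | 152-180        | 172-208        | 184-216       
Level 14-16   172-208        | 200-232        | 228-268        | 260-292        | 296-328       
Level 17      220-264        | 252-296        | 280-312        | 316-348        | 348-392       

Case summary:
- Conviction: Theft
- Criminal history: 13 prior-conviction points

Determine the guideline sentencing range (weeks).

Base offense level for theft: 4.
Final offense level: 4.
Criminal history: 13 prior points → Category Extensive (13+).
Level 4 falls in the 4-9 band.
Grid: Level 4-9 × Category Extensive = 120-156 weeks.

120-156 weeks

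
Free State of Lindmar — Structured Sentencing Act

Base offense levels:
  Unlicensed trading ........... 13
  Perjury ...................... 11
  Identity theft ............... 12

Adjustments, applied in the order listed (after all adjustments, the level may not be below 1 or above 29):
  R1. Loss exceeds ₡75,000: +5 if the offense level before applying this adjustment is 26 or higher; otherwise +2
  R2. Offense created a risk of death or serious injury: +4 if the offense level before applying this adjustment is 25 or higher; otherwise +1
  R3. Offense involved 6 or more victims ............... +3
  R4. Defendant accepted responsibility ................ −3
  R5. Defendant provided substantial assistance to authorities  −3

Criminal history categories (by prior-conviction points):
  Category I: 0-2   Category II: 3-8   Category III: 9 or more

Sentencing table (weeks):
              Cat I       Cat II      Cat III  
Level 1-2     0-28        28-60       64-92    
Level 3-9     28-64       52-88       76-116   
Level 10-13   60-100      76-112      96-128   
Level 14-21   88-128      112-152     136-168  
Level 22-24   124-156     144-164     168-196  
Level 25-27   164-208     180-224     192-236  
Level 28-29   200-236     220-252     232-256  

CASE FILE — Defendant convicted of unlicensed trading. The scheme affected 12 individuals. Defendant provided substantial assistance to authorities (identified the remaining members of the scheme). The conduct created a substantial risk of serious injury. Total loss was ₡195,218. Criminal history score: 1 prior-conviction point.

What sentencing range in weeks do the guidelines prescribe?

88-128 weeks

Base offense level for unlicensed trading: 13.
R1 applies (level before this adjustment is 13 < 26, so +2): 13 + 2 = 15.
R2 applies (level before this adjustment is 15 < 25, so +1): 15 + 1 = 16.
R3 applies: 16 + 3 = 19.
R4 does not apply.
R5 applies: 19 − 3 = 16.
Final offense level: 16.
Criminal history: 1 prior point → Category I (0-2).
Level 16 falls in the 14-21 band.
Grid: Level 14-21 × Category I = 88-128 weeks.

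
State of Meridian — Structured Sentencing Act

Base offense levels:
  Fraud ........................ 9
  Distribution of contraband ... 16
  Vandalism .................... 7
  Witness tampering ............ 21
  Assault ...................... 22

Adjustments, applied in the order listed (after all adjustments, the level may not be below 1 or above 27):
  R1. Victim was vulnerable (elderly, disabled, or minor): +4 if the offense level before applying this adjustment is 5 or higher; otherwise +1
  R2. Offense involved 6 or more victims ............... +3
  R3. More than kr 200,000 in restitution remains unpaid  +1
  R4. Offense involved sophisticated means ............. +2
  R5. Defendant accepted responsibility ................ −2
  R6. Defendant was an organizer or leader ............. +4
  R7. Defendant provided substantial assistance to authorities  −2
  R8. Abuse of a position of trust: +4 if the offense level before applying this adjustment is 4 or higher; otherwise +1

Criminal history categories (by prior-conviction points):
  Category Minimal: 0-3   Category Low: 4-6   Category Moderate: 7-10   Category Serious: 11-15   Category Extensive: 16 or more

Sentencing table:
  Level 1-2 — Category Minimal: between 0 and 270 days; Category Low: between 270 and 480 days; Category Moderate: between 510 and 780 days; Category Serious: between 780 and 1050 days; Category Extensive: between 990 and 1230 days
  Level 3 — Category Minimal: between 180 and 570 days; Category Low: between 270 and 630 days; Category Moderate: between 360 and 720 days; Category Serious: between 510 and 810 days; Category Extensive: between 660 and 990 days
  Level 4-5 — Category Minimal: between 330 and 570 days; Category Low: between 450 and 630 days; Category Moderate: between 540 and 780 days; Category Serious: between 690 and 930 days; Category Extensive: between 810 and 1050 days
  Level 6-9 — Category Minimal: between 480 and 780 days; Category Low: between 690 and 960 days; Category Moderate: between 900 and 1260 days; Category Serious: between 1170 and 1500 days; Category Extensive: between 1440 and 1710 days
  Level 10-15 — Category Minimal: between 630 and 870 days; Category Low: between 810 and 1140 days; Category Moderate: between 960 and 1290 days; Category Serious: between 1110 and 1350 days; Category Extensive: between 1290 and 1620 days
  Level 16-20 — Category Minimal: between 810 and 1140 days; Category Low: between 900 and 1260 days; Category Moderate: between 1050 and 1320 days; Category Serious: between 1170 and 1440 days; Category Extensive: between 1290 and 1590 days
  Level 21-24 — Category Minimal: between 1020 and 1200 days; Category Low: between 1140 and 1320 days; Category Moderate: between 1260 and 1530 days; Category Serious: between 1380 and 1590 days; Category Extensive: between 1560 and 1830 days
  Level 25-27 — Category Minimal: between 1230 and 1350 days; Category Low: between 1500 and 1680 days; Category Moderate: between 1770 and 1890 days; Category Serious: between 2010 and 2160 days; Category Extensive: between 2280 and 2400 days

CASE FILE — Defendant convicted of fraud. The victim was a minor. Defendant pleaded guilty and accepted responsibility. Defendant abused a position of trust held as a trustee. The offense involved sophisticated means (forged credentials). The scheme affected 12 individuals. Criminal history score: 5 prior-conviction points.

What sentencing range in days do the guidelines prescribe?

Base offense level for fraud: 9.
R1 applies (level before this adjustment is 9 ≥ 5, so +4): 9 + 4 = 13.
R2 applies: 13 + 3 = 16.
R4 applies: 16 + 2 = 18.
R5 applies: 18 − 2 = 16.
R6 does not apply.
R7 does not apply.
R8 applies (level before this adjustment is 16 ≥ 4, so +4): 16 + 4 = 20.
Final offense level: 20.
Criminal history: 5 prior points → Category Low (4-6).
Level 20 falls in the 16-20 band.
Grid: Level 16-20 × Category Low = 900-1260 days.

900-1260 days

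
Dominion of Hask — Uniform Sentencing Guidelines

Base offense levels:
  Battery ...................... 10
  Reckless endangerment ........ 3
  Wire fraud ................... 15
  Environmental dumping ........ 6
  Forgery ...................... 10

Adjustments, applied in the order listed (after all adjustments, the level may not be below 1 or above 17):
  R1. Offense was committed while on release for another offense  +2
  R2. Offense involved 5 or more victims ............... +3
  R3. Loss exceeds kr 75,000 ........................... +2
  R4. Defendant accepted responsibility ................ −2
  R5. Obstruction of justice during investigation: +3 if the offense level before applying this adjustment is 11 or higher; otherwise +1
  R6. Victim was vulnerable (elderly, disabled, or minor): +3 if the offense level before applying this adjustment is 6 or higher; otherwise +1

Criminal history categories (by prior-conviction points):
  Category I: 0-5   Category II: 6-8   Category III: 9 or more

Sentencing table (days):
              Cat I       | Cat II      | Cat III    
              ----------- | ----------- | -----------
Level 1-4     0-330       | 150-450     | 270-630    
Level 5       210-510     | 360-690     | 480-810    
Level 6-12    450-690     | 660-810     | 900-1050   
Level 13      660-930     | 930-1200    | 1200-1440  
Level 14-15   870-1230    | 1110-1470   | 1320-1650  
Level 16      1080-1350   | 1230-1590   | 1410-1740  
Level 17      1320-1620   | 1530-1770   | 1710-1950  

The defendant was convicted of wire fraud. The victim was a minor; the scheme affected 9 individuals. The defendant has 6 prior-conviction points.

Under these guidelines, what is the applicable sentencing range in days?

Base offense level for wire fraud: 15.
R1 does not apply.
R2 applies: 15 + 3 = 18.
R5 does not apply.
R6 applies (level before this adjustment is 18 ≥ 6, so +3): 18 + 3 = 21.
Level 21 exceeds the maximum of 17; capped at 17.
Final offense level: 17.
Criminal history: 6 prior points → Category II (6-8).
Level 17 falls in the 17 band.
Grid: Level 17 × Category II = 1530-1770 days.

1530-1770 days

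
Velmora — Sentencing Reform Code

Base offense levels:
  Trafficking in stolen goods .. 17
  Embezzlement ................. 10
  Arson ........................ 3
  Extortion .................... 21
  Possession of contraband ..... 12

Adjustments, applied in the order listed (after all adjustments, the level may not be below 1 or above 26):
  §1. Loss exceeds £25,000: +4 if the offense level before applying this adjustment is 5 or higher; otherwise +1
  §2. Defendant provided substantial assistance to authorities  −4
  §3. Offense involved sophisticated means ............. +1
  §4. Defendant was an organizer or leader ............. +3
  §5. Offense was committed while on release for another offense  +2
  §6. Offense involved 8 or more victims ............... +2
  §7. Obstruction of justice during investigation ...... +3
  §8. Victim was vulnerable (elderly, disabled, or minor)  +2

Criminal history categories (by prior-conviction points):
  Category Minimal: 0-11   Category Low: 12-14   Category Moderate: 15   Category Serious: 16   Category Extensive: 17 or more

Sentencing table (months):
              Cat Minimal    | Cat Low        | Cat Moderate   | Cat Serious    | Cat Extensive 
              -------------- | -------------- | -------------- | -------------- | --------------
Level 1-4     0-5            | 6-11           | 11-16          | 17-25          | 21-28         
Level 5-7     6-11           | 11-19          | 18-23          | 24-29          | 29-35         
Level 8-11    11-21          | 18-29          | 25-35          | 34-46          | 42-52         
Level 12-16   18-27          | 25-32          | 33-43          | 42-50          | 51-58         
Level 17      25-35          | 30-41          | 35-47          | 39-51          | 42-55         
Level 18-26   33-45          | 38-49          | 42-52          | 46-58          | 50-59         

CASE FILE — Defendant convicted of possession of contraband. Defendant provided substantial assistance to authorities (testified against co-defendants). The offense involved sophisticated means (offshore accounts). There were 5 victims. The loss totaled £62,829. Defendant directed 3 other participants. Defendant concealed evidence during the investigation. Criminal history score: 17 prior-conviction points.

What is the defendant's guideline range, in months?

50-59 months

Base offense level for possession of contraband: 12.
§1 applies (level before this adjustment is 12 ≥ 5, so +4): 12 + 4 = 16.
§2 applies: 16 − 4 = 12.
§3 applies: 12 + 1 = 13.
§4 applies: 13 + 3 = 16.
§5 does not apply.
§7 applies: 16 + 3 = 19.
§8 does not apply.
Final offense level: 19.
Criminal history: 17 prior points → Category Extensive (17+).
Level 19 falls in the 18-26 band.
Grid: Level 18-26 × Category Extensive = 50-59 months.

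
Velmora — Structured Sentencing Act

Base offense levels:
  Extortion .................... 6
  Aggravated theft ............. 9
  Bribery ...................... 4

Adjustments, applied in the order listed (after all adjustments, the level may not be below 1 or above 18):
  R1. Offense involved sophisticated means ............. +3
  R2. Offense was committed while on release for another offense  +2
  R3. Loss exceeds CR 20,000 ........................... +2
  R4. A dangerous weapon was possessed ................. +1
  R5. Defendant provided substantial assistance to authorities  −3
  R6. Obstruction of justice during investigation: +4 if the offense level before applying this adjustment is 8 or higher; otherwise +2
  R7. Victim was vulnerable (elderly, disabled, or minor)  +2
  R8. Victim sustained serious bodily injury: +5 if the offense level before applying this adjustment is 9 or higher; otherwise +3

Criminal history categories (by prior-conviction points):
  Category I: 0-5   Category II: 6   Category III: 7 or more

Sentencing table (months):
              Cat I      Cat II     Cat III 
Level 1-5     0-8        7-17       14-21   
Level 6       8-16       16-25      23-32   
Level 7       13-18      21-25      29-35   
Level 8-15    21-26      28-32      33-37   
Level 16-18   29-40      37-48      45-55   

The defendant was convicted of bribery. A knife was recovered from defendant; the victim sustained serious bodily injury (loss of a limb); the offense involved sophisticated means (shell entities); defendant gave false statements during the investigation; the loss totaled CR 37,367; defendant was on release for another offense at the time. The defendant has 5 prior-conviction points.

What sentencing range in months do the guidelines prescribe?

29-40 months

Base offense level for bribery: 4.
R1 applies: 4 + 3 = 7.
R2 applies: 7 + 2 = 9.
R3 applies: 9 + 2 = 11.
R4 applies: 11 + 1 = 12.
R5 does not apply.
R6 applies (level before this adjustment is 12 ≥ 8, so +4): 12 + 4 = 16.
R7 does not apply.
R8 applies (level before this adjustment is 16 ≥ 9, so +5): 16 + 5 = 21.
Level 21 exceeds the maximum of 18; capped at 18.
Final offense level: 18.
Criminal history: 5 prior points → Category I (0-5).
Level 18 falls in the 16-18 band.
Grid: Level 16-18 × Category I = 29-40 months.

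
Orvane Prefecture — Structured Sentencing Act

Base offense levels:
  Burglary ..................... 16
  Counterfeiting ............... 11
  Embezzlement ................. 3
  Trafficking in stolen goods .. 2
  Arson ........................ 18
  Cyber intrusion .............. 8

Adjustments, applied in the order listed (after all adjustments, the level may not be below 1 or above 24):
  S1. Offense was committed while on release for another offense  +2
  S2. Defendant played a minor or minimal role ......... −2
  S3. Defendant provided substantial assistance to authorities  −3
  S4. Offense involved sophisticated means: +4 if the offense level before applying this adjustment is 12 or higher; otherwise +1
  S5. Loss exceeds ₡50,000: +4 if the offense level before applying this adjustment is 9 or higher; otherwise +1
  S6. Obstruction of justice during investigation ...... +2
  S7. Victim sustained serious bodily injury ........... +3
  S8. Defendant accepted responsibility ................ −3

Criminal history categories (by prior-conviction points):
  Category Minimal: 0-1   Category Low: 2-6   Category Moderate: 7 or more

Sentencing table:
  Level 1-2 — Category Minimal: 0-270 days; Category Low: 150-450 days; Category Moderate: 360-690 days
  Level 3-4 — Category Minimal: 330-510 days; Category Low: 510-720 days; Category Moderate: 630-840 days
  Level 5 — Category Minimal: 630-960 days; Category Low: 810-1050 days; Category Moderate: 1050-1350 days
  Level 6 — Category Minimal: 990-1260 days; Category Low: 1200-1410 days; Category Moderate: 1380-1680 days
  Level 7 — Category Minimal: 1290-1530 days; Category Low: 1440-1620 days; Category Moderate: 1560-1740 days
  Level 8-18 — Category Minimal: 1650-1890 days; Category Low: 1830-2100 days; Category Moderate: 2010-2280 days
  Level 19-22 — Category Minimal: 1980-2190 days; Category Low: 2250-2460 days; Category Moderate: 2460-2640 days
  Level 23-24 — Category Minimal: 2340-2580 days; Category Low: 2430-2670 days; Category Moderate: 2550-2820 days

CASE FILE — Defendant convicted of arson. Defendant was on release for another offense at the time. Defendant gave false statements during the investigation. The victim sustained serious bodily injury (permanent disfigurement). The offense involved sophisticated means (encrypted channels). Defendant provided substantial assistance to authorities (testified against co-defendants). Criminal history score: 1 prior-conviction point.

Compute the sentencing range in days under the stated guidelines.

Base offense level for arson: 18.
S1 applies: 18 + 2 = 20.
S3 applies: 20 − 3 = 17.
S4 applies (level before this adjustment is 17 ≥ 12, so +4): 17 + 4 = 21.
S6 applies: 21 + 2 = 23.
S7 applies: 23 + 3 = 26.
Level 26 exceeds the maximum of 24; capped at 24.
Final offense level: 24.
Criminal history: 1 prior point → Category Minimal (0-1).
Level 24 falls in the 23-24 band.
Grid: Level 23-24 × Category Minimal = 2340-2580 days.

2340-2580 days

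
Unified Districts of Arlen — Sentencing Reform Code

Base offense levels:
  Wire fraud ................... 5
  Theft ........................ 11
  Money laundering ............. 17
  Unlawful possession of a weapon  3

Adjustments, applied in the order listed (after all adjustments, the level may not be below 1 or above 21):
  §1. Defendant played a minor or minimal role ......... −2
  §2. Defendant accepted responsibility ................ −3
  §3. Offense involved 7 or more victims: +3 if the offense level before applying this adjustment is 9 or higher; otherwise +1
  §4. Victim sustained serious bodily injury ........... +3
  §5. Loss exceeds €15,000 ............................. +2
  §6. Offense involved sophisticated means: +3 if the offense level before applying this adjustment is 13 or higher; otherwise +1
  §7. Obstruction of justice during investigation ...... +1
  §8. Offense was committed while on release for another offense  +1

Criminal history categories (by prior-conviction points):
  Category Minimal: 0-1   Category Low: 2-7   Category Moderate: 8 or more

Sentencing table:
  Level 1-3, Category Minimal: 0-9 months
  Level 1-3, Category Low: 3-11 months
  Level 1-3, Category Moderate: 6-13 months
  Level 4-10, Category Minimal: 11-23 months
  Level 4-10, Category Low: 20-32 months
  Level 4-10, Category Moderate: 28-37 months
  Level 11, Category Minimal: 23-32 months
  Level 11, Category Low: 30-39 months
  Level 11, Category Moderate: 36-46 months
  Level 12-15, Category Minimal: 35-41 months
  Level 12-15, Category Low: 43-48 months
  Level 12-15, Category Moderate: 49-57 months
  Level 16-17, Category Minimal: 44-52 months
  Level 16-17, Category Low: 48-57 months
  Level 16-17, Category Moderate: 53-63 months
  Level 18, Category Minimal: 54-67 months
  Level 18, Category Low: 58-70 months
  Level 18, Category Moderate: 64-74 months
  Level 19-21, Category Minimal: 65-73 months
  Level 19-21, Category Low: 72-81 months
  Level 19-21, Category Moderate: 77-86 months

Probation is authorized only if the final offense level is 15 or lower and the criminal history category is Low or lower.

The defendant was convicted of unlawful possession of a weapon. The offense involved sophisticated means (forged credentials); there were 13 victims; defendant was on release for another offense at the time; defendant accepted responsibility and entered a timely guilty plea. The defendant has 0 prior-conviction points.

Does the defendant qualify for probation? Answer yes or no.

Base offense level for unlawful possession of a weapon: 3.
§1 does not apply.
§2 applies: 3 − 3 = 0.
§3 applies (level before this adjustment is 0 < 9, so +1): 0 + 1 = 1.
§6 applies (level before this adjustment is 1 < 13, so +1): 1 + 1 = 2.
§7 does not apply.
§8 applies: 2 + 1 = 3.
Final offense level: 3.
Criminal history: 0 prior points → Category Minimal (0-1).
Level 3 falls in the 1-3 band.
Grid: Level 1-3 × Category Minimal = 0-9 months.
Probation check: level 3 ≤ 15 and category Minimal ≤ Low → eligible.

Yes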